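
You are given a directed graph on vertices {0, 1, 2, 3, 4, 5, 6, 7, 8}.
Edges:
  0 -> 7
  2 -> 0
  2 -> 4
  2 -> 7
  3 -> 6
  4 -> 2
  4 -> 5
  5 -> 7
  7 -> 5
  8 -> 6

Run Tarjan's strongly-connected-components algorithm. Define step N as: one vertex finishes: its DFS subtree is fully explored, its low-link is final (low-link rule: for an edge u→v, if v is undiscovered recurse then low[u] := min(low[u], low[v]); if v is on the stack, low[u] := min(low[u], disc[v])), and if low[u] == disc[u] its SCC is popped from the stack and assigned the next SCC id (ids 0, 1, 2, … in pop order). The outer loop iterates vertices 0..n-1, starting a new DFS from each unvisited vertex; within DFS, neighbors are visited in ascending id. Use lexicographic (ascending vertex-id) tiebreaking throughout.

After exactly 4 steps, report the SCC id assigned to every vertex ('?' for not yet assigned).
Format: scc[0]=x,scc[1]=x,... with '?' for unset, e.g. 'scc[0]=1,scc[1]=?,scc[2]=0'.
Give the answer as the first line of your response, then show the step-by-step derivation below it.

scc[0]=1,scc[1]=2,scc[2]=?,scc[3]=?,scc[4]=?,scc[5]=0,scc[6]=?,scc[7]=0,scc[8]=?

step 1: low=(low[0]=0,low[1]=?,low[2]=?,low[3]=?,low[4]=?,low[5]=1,low[6]=?,low[7]=1,low[8]=?); scc=(scc[0]=?,scc[1]=?,scc[2]=?,scc[3]=?,scc[4]=?,scc[5]=?,scc[6]=?,scc[7]=?,scc[8]=?)
step 2: low=(low[0]=0,low[1]=?,low[2]=?,low[3]=?,low[4]=?,low[5]=1,low[6]=?,low[7]=1,low[8]=?); scc=(scc[0]=?,scc[1]=?,scc[2]=?,scc[3]=?,scc[4]=?,scc[5]=0,scc[6]=?,scc[7]=0,scc[8]=?)
step 3: low=(low[0]=0,low[1]=?,low[2]=?,low[3]=?,low[4]=?,low[5]=1,low[6]=?,low[7]=1,low[8]=?); scc=(scc[0]=1,scc[1]=?,scc[2]=?,scc[3]=?,scc[4]=?,scc[5]=0,scc[6]=?,scc[7]=0,scc[8]=?)
step 4: low=(low[0]=0,low[1]=3,low[2]=?,low[3]=?,low[4]=?,low[5]=1,low[6]=?,low[7]=1,low[8]=?); scc=(scc[0]=1,scc[1]=2,scc[2]=?,scc[3]=?,scc[4]=?,scc[5]=0,scc[6]=?,scc[7]=0,scc[8]=?)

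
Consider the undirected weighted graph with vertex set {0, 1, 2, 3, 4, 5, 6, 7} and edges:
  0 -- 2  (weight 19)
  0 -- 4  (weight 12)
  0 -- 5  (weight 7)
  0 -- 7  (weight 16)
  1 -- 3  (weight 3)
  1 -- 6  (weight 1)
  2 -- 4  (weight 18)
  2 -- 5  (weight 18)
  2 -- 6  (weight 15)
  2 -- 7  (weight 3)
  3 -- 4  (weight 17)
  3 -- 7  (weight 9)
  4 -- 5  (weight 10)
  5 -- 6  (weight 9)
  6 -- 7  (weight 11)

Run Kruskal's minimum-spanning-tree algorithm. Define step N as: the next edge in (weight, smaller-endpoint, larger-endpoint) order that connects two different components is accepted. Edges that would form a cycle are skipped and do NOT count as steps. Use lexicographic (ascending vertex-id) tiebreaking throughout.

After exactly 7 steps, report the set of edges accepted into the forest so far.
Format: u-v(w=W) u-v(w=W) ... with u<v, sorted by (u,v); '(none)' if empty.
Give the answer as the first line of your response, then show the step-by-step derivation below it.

0-5(w=7) 1-3(w=3) 1-6(w=1) 2-7(w=3) 3-7(w=9) 4-5(w=10) 5-6(w=9)

step 1: add edge 1-6 (w=1); MST = {1-6(w=1)}
step 2: add edge 1-3 (w=3); MST = {1-3(w=3) 1-6(w=1)}
step 3: add edge 2-7 (w=3); MST = {1-3(w=3) 1-6(w=1) 2-7(w=3)}
step 4: add edge 0-5 (w=7); MST = {0-5(w=7) 1-3(w=3) 1-6(w=1) 2-7(w=3)}
step 5: add edge 3-7 (w=9); MST = {0-5(w=7) 1-3(w=3) 1-6(w=1) 2-7(w=3) 3-7(w=9)}
step 6: add edge 5-6 (w=9); MST = {0-5(w=7) 1-3(w=3) 1-6(w=1) 2-7(w=3) 3-7(w=9) 5-6(w=9)}
step 7: add edge 4-5 (w=10); MST = {0-5(w=7) 1-3(w=3) 1-6(w=1) 2-7(w=3) 3-7(w=9) 4-5(w=10) 5-6(w=9)}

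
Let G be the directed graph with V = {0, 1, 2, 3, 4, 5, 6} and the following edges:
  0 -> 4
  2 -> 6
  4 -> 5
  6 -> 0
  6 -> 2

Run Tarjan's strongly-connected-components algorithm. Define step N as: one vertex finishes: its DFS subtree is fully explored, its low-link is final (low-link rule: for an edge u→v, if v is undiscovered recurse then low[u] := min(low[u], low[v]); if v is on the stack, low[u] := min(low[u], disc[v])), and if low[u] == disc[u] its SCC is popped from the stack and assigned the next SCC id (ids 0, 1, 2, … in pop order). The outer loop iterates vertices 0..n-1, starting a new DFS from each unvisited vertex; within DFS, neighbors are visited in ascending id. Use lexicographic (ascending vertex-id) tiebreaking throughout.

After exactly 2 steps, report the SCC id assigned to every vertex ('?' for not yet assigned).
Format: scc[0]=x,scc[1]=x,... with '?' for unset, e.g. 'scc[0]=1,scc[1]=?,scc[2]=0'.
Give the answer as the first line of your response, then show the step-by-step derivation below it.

scc[0]=?,scc[1]=?,scc[2]=?,scc[3]=?,scc[4]=1,scc[5]=0,scc[6]=?

step 1: low=(low[0]=0,low[1]=?,low[2]=?,low[3]=?,low[4]=1,low[5]=2,low[6]=?); scc=(scc[0]=?,scc[1]=?,scc[2]=?,scc[3]=?,scc[4]=?,scc[5]=0,scc[6]=?)
step 2: low=(low[0]=0,low[1]=?,low[2]=?,low[3]=?,low[4]=1,low[5]=2,low[6]=?); scc=(scc[0]=?,scc[1]=?,scc[2]=?,scc[3]=?,scc[4]=1,scc[5]=0,scc[6]=?)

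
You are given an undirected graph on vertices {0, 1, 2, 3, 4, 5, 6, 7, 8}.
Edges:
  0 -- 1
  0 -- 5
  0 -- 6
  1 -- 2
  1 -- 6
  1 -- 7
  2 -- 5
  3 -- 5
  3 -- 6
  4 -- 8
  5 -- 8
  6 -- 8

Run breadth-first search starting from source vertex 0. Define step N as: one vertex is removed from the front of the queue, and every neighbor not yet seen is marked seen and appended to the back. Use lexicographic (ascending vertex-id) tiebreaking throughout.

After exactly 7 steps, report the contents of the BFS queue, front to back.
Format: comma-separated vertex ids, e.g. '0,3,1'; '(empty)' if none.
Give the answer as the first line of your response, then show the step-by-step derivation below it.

8

step 1: dequeue 0; queue=[1,5,6]; order=0
step 2: dequeue 1; queue=[5,6,2,7]; order=0,1
step 3: dequeue 5; queue=[6,2,7,3,8]; order=0,1,5
step 4: dequeue 6; queue=[2,7,3,8]; order=0,1,5,6
step 5: dequeue 2; queue=[7,3,8]; order=0,1,5,6,2
step 6: dequeue 7; queue=[3,8]; order=0,1,5,6,2,7
step 7: dequeue 3; queue=[8]; order=0,1,5,6,2,7,3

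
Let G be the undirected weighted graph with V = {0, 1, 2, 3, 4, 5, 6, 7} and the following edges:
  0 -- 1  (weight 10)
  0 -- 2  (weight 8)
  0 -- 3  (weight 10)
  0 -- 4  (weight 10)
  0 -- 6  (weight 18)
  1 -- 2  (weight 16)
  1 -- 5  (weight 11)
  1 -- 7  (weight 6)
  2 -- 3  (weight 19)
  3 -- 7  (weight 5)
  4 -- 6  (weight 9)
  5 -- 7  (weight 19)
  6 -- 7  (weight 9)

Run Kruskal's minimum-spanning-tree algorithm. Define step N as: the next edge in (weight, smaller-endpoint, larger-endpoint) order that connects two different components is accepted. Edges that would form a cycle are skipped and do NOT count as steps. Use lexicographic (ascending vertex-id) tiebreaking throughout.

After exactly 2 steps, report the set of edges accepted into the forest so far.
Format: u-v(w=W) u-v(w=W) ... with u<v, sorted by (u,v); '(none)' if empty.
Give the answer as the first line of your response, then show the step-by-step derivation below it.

1-7(w=6) 3-7(w=5)

step 1: add edge 3-7 (w=5); MST = {3-7(w=5)}
step 2: add edge 1-7 (w=6); MST = {1-7(w=6) 3-7(w=5)}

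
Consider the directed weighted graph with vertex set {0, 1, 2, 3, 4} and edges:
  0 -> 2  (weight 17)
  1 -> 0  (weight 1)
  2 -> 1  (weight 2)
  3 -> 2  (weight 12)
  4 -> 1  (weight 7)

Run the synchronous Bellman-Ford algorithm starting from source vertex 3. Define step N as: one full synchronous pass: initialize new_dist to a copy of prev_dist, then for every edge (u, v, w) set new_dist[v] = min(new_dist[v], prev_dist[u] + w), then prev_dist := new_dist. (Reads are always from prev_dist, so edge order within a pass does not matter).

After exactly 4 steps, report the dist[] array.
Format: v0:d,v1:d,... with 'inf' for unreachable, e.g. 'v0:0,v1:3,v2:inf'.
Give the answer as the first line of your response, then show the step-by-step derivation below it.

v0:15,v1:14,v2:12,v3:0,v4:inf

step 1: dist = v0:inf,v1:inf,v2:12,v3:0,v4:inf
step 2: dist = v0:inf,v1:14,v2:12,v3:0,v4:inf
step 3: dist = v0:15,v1:14,v2:12,v3:0,v4:inf
step 4: dist = v0:15,v1:14,v2:12,v3:0,v4:inf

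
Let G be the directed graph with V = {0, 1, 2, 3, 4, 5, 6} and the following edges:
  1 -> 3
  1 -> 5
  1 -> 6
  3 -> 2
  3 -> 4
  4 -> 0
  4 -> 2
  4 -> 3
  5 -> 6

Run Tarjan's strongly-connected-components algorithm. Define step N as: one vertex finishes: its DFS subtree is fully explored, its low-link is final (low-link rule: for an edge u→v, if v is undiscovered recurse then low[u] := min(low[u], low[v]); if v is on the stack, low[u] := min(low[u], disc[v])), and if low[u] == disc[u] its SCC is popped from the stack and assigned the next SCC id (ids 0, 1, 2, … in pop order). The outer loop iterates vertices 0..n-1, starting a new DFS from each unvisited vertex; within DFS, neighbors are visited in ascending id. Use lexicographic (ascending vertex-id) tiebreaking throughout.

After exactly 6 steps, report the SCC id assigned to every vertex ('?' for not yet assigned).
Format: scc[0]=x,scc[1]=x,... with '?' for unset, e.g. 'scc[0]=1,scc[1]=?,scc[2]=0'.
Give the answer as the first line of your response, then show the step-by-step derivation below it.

scc[0]=0,scc[1]=?,scc[2]=1,scc[3]=2,scc[4]=2,scc[5]=4,scc[6]=3

step 1: low=(low[0]=0,low[1]=?,low[2]=?,low[3]=?,low[4]=?,low[5]=?,low[6]=?); scc=(scc[0]=0,scc[1]=?,scc[2]=?,scc[3]=?,scc[4]=?,scc[5]=?,scc[6]=?)
step 2: low=(low[0]=0,low[1]=1,low[2]=3,low[3]=2,low[4]=?,low[5]=?,low[6]=?); scc=(scc[0]=0,scc[1]=?,scc[2]=1,scc[3]=?,scc[4]=?,scc[5]=?,scc[6]=?)
step 3: low=(low[0]=0,low[1]=1,low[2]=3,low[3]=2,low[4]=2,low[5]=?,low[6]=?); scc=(scc[0]=0,scc[1]=?,scc[2]=1,scc[3]=?,scc[4]=?,scc[5]=?,scc[6]=?)
step 4: low=(low[0]=0,low[1]=1,low[2]=3,low[3]=2,low[4]=2,low[5]=?,low[6]=?); scc=(scc[0]=0,scc[1]=?,scc[2]=1,scc[3]=2,scc[4]=2,scc[5]=?,scc[6]=?)
step 5: low=(low[0]=0,low[1]=1,low[2]=3,low[3]=2,low[4]=2,low[5]=5,low[6]=6); scc=(scc[0]=0,scc[1]=?,scc[2]=1,scc[3]=2,scc[4]=2,scc[5]=?,scc[6]=3)
step 6: low=(low[0]=0,low[1]=1,low[2]=3,low[3]=2,low[4]=2,low[5]=5,low[6]=6); scc=(scc[0]=0,scc[1]=?,scc[2]=1,scc[3]=2,scc[4]=2,scc[5]=4,scc[6]=3)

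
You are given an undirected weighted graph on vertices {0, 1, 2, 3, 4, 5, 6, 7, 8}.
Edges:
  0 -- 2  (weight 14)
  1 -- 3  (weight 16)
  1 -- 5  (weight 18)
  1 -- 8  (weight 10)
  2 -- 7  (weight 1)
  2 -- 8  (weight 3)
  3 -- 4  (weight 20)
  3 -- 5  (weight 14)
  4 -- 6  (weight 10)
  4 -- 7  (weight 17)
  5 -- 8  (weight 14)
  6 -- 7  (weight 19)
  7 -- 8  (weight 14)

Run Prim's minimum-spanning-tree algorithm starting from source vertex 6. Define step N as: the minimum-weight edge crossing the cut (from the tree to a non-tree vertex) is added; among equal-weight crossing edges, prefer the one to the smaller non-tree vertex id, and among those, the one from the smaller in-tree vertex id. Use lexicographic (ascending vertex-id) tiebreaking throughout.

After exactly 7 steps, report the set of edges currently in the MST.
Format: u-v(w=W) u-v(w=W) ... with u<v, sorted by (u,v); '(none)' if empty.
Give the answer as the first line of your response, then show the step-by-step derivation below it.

0-2(w=14) 1-8(w=10) 2-7(w=1) 2-8(w=3) 4-6(w=10) 4-7(w=17) 5-8(w=14)

step 1: add edge 4-6 (w=10); MST = {4-6(w=10)}
step 2: add edge 4-7 (w=17); MST = {4-6(w=10) 4-7(w=17)}
step 3: add edge 2-7 (w=1); MST = {2-7(w=1) 4-6(w=10) 4-7(w=17)}
step 4: add edge 2-8 (w=3); MST = {2-7(w=1) 2-8(w=3) 4-6(w=10) 4-7(w=17)}
step 5: add edge 1-8 (w=10); MST = {1-8(w=10) 2-7(w=1) 2-8(w=3) 4-6(w=10) 4-7(w=17)}
step 6: add edge 0-2 (w=14); MST = {0-2(w=14) 1-8(w=10) 2-7(w=1) 2-8(w=3) 4-6(w=10) 4-7(w=17)}
step 7: add edge 5-8 (w=14); MST = {0-2(w=14) 1-8(w=10) 2-7(w=1) 2-8(w=3) 4-6(w=10) 4-7(w=17) 5-8(w=14)}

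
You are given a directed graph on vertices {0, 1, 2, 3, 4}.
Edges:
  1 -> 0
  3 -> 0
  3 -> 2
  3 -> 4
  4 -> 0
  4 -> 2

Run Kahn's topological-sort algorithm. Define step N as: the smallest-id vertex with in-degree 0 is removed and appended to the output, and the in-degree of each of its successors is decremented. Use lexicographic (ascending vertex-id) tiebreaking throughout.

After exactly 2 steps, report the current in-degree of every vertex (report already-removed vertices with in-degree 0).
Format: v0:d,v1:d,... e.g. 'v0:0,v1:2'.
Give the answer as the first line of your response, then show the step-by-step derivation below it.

v0:1,v1:0,v2:1,v3:0,v4:0

step 1: output 1; order=[1]; indeg=(2,0,2,0,1)
step 2: output 3; order=[1,3]; indeg=(1,0,1,0,0)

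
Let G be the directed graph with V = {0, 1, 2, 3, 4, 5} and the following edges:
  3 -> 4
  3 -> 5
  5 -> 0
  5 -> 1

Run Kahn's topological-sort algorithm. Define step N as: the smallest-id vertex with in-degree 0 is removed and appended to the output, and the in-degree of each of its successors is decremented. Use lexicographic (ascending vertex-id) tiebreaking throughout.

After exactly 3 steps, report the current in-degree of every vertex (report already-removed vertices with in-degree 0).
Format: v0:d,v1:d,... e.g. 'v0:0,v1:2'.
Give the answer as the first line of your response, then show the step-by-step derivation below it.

v0:1,v1:1,v2:0,v3:0,v4:0,v5:0

step 1: output 2; order=[2]; indeg=(1,1,0,0,1,1)
step 2: output 3; order=[2,3]; indeg=(1,1,0,0,0,0)
step 3: output 4; order=[2,3,4]; indeg=(1,1,0,0,0,0)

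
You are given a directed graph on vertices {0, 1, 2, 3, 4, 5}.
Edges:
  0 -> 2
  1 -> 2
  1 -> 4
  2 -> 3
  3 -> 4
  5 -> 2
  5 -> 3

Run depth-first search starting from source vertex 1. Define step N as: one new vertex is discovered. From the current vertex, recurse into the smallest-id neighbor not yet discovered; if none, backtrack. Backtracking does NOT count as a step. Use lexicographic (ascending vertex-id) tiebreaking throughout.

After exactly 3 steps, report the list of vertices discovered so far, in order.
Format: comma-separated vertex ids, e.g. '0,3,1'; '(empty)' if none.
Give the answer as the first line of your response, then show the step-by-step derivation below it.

1,2,3

step 1: discover 1; path=1; order=1
step 2: discover 2; path=1>2; order=1,2
step 3: discover 3; path=1>2>3; order=1,2,3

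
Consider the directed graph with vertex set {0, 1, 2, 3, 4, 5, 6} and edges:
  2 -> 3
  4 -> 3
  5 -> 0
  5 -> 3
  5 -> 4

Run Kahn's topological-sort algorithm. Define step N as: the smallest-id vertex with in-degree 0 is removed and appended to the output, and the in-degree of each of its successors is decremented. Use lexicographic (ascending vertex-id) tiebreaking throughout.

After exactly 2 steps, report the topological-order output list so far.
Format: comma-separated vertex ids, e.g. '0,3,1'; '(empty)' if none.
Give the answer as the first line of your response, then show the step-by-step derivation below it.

1,2

step 1: output 1; order=[1]; indeg=(1,0,0,3,1,0,0)
step 2: output 2; order=[1,2]; indeg=(1,0,0,2,1,0,0)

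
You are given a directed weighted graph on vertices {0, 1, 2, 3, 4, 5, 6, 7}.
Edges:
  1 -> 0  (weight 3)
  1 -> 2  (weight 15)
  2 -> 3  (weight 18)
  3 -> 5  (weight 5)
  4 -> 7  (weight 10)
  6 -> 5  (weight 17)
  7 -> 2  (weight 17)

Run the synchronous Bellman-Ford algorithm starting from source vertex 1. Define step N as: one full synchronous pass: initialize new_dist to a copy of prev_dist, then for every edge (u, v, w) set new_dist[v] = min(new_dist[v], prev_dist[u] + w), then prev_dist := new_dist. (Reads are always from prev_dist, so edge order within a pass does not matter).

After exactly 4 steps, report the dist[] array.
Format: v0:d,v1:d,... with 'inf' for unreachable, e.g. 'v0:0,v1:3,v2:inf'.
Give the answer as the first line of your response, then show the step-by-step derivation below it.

v0:3,v1:0,v2:15,v3:33,v4:inf,v5:38,v6:inf,v7:inf

step 1: dist = v0:3,v1:0,v2:15,v3:inf,v4:inf,v5:inf,v6:inf,v7:inf
step 2: dist = v0:3,v1:0,v2:15,v3:33,v4:inf,v5:inf,v6:inf,v7:inf
step 3: dist = v0:3,v1:0,v2:15,v3:33,v4:inf,v5:38,v6:inf,v7:inf
step 4: dist = v0:3,v1:0,v2:15,v3:33,v4:inf,v5:38,v6:inf,v7:inf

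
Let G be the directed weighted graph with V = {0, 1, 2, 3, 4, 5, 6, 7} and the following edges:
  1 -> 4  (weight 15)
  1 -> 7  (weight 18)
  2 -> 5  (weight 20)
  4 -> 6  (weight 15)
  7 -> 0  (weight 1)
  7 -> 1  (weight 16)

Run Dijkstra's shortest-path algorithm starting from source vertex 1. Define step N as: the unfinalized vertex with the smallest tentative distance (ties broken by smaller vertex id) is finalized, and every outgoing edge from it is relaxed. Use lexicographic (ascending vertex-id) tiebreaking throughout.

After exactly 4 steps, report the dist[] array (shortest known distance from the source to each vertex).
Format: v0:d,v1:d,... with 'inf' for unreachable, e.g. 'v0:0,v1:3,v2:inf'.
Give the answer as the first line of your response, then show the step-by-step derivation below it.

v0:19,v1:0,v2:inf,v3:inf,v4:15,v5:inf,v6:30,v7:18

step 1: dist = v0:inf,v1:0,v2:inf,v3:inf,v4:15,v5:inf,v6:inf,v7:18
step 2: dist = v0:inf,v1:0,v2:inf,v3:inf,v4:15,v5:inf,v6:30,v7:18
step 3: dist = v0:19,v1:0,v2:inf,v3:inf,v4:15,v5:inf,v6:30,v7:18
step 4: dist = v0:19,v1:0,v2:inf,v3:inf,v4:15,v5:inf,v6:30,v7:18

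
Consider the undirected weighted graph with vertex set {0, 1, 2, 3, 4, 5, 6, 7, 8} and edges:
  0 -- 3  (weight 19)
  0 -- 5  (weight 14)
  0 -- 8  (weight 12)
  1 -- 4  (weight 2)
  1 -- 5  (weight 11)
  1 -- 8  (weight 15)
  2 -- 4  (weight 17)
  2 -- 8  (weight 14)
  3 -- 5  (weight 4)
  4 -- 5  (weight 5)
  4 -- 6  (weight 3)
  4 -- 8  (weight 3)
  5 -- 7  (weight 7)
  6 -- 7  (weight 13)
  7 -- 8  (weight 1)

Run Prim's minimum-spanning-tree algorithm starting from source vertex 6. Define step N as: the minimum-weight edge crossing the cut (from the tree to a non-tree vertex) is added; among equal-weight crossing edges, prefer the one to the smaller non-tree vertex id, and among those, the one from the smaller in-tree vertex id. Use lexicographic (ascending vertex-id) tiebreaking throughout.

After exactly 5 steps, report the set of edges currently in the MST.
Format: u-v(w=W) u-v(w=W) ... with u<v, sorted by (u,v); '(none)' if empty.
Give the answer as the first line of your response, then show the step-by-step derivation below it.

1-4(w=2) 4-5(w=5) 4-6(w=3) 4-8(w=3) 7-8(w=1)

step 1: add edge 4-6 (w=3); MST = {4-6(w=3)}
step 2: add edge 1-4 (w=2); MST = {1-4(w=2) 4-6(w=3)}
step 3: add edge 4-8 (w=3); MST = {1-4(w=2) 4-6(w=3) 4-8(w=3)}
step 4: add edge 7-8 (w=1); MST = {1-4(w=2) 4-6(w=3) 4-8(w=3) 7-8(w=1)}
step 5: add edge 4-5 (w=5); MST = {1-4(w=2) 4-5(w=5) 4-6(w=3) 4-8(w=3) 7-8(w=1)}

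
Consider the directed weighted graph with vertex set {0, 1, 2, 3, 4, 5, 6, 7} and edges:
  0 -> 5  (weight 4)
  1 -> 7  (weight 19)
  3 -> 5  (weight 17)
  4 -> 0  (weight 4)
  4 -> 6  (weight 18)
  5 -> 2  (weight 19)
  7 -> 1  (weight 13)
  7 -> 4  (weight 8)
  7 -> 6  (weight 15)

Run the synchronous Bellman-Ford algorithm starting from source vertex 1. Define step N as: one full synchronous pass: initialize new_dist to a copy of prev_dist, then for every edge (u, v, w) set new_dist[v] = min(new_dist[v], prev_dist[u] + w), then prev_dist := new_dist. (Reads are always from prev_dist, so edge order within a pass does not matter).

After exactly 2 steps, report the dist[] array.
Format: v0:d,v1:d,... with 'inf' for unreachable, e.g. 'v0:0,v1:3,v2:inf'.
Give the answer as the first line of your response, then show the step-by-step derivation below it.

v0:inf,v1:0,v2:inf,v3:inf,v4:27,v5:inf,v6:34,v7:19

step 1: dist = v0:inf,v1:0,v2:inf,v3:inf,v4:inf,v5:inf,v6:inf,v7:19
step 2: dist = v0:inf,v1:0,v2:inf,v3:inf,v4:27,v5:inf,v6:34,v7:19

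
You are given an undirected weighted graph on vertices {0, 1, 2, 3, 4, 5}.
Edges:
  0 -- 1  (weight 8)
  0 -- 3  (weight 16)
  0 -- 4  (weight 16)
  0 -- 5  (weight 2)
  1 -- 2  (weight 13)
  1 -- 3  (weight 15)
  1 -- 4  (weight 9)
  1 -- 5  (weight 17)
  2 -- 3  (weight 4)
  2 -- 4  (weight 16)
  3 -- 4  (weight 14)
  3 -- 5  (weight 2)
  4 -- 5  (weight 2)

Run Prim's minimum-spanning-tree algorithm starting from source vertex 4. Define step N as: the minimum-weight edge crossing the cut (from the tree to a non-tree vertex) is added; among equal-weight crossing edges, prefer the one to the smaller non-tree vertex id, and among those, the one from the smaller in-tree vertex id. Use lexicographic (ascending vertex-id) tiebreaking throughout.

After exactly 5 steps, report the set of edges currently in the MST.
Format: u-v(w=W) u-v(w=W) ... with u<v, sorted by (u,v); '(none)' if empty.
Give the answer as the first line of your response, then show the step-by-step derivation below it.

0-1(w=8) 0-5(w=2) 2-3(w=4) 3-5(w=2) 4-5(w=2)

step 1: add edge 4-5 (w=2); MST = {4-5(w=2)}
step 2: add edge 0-5 (w=2); MST = {0-5(w=2) 4-5(w=2)}
step 3: add edge 3-5 (w=2); MST = {0-5(w=2) 3-5(w=2) 4-5(w=2)}
step 4: add edge 2-3 (w=4); MST = {0-5(w=2) 2-3(w=4) 3-5(w=2) 4-5(w=2)}
step 5: add edge 0-1 (w=8); MST = {0-1(w=8) 0-5(w=2) 2-3(w=4) 3-5(w=2) 4-5(w=2)}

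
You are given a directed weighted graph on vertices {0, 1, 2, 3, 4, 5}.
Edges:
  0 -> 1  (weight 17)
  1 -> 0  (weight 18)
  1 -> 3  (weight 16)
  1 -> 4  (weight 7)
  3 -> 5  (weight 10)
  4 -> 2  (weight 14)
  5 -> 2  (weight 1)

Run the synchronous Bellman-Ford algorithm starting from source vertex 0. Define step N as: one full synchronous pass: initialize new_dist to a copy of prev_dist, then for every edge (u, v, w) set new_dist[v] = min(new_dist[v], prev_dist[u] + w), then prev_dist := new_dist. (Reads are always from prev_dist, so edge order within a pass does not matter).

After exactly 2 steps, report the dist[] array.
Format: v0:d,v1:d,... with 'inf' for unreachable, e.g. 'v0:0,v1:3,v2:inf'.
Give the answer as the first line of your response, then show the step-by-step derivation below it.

v0:0,v1:17,v2:inf,v3:33,v4:24,v5:inf

step 1: dist = v0:0,v1:17,v2:inf,v3:inf,v4:inf,v5:inf
step 2: dist = v0:0,v1:17,v2:inf,v3:33,v4:24,v5:inf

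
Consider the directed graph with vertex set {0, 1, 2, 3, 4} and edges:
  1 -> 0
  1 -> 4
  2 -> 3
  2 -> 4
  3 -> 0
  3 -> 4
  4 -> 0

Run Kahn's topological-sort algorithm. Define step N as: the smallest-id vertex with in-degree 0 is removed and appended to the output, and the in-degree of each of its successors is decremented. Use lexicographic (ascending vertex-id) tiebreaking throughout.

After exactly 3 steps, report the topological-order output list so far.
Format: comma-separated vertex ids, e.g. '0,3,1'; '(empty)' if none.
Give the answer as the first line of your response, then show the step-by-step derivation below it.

1,2,3

step 1: output 1; order=[1]; indeg=(2,0,0,1,2)
step 2: output 2; order=[1,2]; indeg=(2,0,0,0,1)
step 3: output 3; order=[1,2,3]; indeg=(1,0,0,0,0)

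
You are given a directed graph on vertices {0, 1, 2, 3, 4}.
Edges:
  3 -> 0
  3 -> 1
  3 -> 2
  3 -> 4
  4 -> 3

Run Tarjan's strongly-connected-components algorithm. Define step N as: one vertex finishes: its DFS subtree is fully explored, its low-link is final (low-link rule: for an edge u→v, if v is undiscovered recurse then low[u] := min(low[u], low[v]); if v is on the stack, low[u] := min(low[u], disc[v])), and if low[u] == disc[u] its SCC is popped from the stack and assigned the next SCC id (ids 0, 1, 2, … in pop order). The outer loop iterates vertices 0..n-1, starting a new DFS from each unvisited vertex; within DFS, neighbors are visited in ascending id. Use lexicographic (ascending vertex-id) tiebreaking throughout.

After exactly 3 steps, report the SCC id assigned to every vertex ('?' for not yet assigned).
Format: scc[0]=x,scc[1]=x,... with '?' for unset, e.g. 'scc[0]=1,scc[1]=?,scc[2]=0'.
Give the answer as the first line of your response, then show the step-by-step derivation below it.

scc[0]=0,scc[1]=1,scc[2]=2,scc[3]=?,scc[4]=?

step 1: low=(low[0]=0,low[1]=?,low[2]=?,low[3]=?,low[4]=?); scc=(scc[0]=0,scc[1]=?,scc[2]=?,scc[3]=?,scc[4]=?)
step 2: low=(low[0]=0,low[1]=1,low[2]=?,low[3]=?,low[4]=?); scc=(scc[0]=0,scc[1]=1,scc[2]=?,scc[3]=?,scc[4]=?)
step 3: low=(low[0]=0,low[1]=1,low[2]=2,low[3]=?,low[4]=?); scc=(scc[0]=0,scc[1]=1,scc[2]=2,scc[3]=?,scc[4]=?)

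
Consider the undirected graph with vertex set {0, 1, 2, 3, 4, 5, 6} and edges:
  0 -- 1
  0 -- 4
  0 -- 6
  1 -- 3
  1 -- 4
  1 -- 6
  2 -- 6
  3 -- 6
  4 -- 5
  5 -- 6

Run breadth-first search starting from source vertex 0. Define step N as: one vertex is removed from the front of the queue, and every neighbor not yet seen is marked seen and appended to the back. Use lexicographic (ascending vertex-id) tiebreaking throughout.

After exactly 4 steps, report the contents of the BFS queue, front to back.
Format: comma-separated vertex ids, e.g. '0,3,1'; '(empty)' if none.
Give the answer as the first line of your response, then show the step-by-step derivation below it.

3,5,2

step 1: dequeue 0; queue=[1,4,6]; order=0
step 2: dequeue 1; queue=[4,6,3]; order=0,1
step 3: dequeue 4; queue=[6,3,5]; order=0,1,4
step 4: dequeue 6; queue=[3,5,2]; order=0,1,4,6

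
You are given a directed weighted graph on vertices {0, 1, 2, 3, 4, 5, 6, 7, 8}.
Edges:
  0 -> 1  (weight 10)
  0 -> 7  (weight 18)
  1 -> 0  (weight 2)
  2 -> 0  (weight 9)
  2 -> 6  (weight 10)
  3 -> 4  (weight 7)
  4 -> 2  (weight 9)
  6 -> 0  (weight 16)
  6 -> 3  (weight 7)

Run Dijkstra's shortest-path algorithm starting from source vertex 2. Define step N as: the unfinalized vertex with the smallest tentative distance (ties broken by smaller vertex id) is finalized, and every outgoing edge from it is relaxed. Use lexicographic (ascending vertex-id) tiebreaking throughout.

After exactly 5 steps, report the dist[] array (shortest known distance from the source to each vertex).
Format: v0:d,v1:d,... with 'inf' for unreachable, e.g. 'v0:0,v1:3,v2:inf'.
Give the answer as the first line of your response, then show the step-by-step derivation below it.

v0:9,v1:19,v2:0,v3:17,v4:24,v5:inf,v6:10,v7:27,v8:inf

step 1: dist = v0:9,v1:inf,v2:0,v3:inf,v4:inf,v5:inf,v6:10,v7:inf,v8:inf
step 2: dist = v0:9,v1:19,v2:0,v3:inf,v4:inf,v5:inf,v6:10,v7:27,v8:inf
step 3: dist = v0:9,v1:19,v2:0,v3:17,v4:inf,v5:inf,v6:10,v7:27,v8:inf
step 4: dist = v0:9,v1:19,v2:0,v3:17,v4:24,v5:inf,v6:10,v7:27,v8:inf
step 5: dist = v0:9,v1:19,v2:0,v3:17,v4:24,v5:inf,v6:10,v7:27,v8:inf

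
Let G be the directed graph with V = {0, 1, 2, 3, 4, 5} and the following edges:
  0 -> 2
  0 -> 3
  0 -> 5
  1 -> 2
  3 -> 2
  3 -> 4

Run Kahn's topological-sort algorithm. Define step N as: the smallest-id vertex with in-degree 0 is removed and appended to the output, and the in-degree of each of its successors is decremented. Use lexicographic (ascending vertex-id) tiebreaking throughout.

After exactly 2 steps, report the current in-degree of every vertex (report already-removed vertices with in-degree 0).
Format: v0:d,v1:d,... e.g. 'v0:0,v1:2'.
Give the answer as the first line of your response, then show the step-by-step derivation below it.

v0:0,v1:0,v2:1,v3:0,v4:1,v5:0

step 1: output 0; order=[0]; indeg=(0,0,2,0,1,0)
step 2: output 1; order=[0,1]; indeg=(0,0,1,0,1,0)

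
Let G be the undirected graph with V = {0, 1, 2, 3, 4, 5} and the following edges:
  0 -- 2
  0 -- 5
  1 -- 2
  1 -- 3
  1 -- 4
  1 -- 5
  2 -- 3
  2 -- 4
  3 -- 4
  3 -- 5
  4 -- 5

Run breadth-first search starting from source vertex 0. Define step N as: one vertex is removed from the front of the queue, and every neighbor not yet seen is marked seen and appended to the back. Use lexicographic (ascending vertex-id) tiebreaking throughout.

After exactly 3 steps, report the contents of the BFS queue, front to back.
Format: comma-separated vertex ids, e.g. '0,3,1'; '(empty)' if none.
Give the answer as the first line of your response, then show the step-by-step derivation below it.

1,3,4

step 1: dequeue 0; queue=[2,5]; order=0
step 2: dequeue 2; queue=[5,1,3,4]; order=0,2
step 3: dequeue 5; queue=[1,3,4]; order=0,2,5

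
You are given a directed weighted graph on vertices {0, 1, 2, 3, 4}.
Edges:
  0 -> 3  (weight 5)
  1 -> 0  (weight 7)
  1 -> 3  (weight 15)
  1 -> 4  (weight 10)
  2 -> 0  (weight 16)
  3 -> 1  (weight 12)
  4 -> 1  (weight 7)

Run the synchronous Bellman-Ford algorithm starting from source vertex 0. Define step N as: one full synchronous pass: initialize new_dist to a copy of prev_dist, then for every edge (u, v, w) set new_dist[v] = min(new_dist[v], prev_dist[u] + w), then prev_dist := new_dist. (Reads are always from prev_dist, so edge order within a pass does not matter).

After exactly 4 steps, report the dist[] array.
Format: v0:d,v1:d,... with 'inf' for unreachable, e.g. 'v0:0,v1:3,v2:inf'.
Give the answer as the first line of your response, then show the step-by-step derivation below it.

v0:0,v1:17,v2:inf,v3:5,v4:27

step 1: dist = v0:0,v1:inf,v2:inf,v3:5,v4:inf
step 2: dist = v0:0,v1:17,v2:inf,v3:5,v4:inf
step 3: dist = v0:0,v1:17,v2:inf,v3:5,v4:27
step 4: dist = v0:0,v1:17,v2:inf,v3:5,v4:27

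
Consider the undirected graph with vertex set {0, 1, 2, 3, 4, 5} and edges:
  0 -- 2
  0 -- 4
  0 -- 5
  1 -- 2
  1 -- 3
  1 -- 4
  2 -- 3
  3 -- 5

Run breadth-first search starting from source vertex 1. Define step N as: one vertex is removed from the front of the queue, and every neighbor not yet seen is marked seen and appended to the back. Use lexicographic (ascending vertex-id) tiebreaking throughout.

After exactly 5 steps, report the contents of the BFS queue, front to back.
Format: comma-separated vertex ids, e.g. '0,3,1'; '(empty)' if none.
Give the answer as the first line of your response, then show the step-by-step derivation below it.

5

step 1: dequeue 1; queue=[2,3,4]; order=1
step 2: dequeue 2; queue=[3,4,0]; order=1,2
step 3: dequeue 3; queue=[4,0,5]; order=1,2,3
step 4: dequeue 4; queue=[0,5]; order=1,2,3,4
step 5: dequeue 0; queue=[5]; order=1,2,3,4,0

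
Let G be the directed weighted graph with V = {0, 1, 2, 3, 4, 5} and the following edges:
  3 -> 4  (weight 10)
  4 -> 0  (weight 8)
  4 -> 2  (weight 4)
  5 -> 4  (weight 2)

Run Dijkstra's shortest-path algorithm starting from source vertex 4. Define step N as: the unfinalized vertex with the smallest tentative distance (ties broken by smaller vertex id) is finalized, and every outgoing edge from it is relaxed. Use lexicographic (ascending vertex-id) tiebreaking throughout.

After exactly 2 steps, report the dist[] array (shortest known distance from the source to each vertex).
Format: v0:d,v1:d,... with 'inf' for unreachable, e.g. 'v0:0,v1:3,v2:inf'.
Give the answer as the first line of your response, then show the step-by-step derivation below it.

v0:8,v1:inf,v2:4,v3:inf,v4:0,v5:inf

step 1: dist = v0:8,v1:inf,v2:4,v3:inf,v4:0,v5:inf
step 2: dist = v0:8,v1:inf,v2:4,v3:inf,v4:0,v5:inf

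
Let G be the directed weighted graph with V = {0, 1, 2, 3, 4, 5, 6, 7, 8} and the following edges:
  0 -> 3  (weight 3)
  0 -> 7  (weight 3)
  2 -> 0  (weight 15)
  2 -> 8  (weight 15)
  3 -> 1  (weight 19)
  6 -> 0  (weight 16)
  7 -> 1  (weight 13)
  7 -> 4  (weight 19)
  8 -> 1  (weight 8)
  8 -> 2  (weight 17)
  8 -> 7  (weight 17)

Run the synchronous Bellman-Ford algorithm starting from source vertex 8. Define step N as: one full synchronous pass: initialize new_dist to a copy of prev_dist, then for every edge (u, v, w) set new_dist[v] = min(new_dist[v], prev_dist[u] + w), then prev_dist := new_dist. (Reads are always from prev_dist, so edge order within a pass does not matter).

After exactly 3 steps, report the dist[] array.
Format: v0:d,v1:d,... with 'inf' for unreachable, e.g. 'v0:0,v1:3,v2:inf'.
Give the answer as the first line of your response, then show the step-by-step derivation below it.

v0:32,v1:8,v2:17,v3:35,v4:36,v5:inf,v6:inf,v7:17,v8:0

step 1: dist = v0:inf,v1:8,v2:17,v3:inf,v4:inf,v5:inf,v6:inf,v7:17,v8:0
step 2: dist = v0:32,v1:8,v2:17,v3:inf,v4:36,v5:inf,v6:inf,v7:17,v8:0
step 3: dist = v0:32,v1:8,v2:17,v3:35,v4:36,v5:inf,v6:inf,v7:17,v8:0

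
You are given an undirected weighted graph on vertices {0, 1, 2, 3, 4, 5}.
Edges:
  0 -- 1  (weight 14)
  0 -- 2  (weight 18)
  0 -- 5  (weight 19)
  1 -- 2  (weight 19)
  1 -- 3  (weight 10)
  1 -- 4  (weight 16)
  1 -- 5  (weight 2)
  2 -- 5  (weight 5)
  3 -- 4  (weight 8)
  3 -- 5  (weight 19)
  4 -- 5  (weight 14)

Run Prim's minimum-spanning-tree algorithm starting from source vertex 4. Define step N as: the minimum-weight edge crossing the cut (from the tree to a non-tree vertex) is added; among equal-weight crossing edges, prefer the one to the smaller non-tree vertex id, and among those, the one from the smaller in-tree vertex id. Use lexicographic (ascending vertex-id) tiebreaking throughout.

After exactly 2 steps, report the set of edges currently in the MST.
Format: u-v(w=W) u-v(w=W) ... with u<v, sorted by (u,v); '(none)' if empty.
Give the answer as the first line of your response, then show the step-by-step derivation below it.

1-3(w=10) 3-4(w=8)

step 1: add edge 3-4 (w=8); MST = {3-4(w=8)}
step 2: add edge 1-3 (w=10); MST = {1-3(w=10) 3-4(w=8)}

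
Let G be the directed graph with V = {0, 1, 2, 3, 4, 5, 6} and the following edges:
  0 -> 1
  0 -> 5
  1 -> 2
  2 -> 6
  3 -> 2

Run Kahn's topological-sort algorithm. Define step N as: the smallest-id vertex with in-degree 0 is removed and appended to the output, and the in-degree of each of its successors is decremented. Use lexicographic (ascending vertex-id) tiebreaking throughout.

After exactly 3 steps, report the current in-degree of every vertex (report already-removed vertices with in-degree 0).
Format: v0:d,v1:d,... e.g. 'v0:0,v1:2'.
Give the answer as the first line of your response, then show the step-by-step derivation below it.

v0:0,v1:0,v2:0,v3:0,v4:0,v5:0,v6:1

step 1: output 0; order=[0]; indeg=(0,0,2,0,0,0,1)
step 2: output 1; order=[0,1]; indeg=(0,0,1,0,0,0,1)
step 3: output 3; order=[0,1,3]; indeg=(0,0,0,0,0,0,1)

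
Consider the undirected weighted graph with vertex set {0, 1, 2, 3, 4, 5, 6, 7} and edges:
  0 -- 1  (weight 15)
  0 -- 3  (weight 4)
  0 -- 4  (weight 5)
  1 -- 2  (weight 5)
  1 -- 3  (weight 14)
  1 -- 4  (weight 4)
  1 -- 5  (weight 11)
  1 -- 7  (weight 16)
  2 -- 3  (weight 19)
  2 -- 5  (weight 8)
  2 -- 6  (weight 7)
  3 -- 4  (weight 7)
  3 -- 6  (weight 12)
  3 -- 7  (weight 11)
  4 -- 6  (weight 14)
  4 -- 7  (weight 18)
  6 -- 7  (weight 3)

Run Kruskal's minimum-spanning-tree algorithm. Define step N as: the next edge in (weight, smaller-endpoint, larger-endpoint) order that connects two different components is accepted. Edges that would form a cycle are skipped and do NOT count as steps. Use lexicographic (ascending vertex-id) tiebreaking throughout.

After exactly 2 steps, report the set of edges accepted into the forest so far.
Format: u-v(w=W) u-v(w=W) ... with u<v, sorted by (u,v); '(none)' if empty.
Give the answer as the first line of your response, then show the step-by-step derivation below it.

0-3(w=4) 6-7(w=3)

step 1: add edge 6-7 (w=3); MST = {6-7(w=3)}
step 2: add edge 0-3 (w=4); MST = {0-3(w=4) 6-7(w=3)}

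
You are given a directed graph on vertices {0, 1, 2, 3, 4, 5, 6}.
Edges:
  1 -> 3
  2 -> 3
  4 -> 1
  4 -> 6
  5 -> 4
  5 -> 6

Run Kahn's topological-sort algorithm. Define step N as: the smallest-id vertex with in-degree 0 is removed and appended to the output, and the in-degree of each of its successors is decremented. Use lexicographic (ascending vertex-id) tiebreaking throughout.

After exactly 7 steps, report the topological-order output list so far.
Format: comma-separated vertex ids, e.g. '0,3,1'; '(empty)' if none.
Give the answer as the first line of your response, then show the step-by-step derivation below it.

0,2,5,4,1,3,6

step 1: output 0; order=[0]; indeg=(0,1,0,2,1,0,2)
step 2: output 2; order=[0,2]; indeg=(0,1,0,1,1,0,2)
step 3: output 5; order=[0,2,5]; indeg=(0,1,0,1,0,0,1)
step 4: output 4; order=[0,2,5,4]; indeg=(0,0,0,1,0,0,0)
step 5: output 1; order=[0,2,5,4,1]; indeg=(0,0,0,0,0,0,0)
step 6: output 3; order=[0,2,5,4,1,3]; indeg=(0,0,0,0,0,0,0)
step 7: output 6; order=[0,2,5,4,1,3,6]; indeg=(0,0,0,0,0,0,0)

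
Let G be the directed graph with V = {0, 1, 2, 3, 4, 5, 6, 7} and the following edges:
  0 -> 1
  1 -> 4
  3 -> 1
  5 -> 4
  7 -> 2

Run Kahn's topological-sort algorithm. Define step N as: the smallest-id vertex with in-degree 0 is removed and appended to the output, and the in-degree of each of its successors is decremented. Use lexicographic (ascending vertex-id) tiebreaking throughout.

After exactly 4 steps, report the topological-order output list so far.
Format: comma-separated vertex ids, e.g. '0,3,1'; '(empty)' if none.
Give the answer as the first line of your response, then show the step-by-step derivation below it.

0,3,1,5

step 1: output 0; order=[0]; indeg=(0,1,1,0,2,0,0,0)
step 2: output 3; order=[0,3]; indeg=(0,0,1,0,2,0,0,0)
step 3: output 1; order=[0,3,1]; indeg=(0,0,1,0,1,0,0,0)
step 4: output 5; order=[0,3,1,5]; indeg=(0,0,1,0,0,0,0,0)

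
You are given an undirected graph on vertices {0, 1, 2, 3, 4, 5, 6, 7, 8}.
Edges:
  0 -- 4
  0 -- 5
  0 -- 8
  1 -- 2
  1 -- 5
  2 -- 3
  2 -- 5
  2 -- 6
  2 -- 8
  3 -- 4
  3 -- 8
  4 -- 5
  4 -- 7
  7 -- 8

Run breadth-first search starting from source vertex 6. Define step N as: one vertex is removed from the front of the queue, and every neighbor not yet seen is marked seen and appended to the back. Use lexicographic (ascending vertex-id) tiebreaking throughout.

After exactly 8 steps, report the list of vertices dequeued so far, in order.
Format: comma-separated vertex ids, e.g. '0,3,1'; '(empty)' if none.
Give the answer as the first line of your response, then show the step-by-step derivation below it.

6,2,1,3,5,8,4,0

step 1: dequeue 6; queue=[2]; order=6
step 2: dequeue 2; queue=[1,3,5,8]; order=6,2
step 3: dequeue 1; queue=[3,5,8]; order=6,2,1
step 4: dequeue 3; queue=[5,8,4]; order=6,2,1,3
step 5: dequeue 5; queue=[8,4,0]; order=6,2,1,3,5
step 6: dequeue 8; queue=[4,0,7]; order=6,2,1,3,5,8
step 7: dequeue 4; queue=[0,7]; order=6,2,1,3,5,8,4
step 8: dequeue 0; queue=[7]; order=6,2,1,3,5,8,4,0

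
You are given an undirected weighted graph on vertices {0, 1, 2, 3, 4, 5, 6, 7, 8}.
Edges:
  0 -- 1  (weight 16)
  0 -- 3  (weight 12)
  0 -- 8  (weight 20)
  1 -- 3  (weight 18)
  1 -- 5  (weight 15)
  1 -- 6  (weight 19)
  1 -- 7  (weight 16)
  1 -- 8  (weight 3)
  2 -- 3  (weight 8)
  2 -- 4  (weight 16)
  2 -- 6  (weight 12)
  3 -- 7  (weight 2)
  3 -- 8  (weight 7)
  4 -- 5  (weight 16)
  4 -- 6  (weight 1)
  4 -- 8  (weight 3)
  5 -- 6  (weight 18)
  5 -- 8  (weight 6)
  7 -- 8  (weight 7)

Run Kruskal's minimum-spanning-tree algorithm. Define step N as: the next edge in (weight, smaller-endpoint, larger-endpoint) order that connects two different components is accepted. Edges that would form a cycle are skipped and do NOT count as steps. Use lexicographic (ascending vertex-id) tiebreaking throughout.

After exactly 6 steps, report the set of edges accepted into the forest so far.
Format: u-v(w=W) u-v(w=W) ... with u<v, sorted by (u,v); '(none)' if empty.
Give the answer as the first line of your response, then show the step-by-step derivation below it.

1-8(w=3) 3-7(w=2) 3-8(w=7) 4-6(w=1) 4-8(w=3) 5-8(w=6)

step 1: add edge 4-6 (w=1); MST = {4-6(w=1)}
step 2: add edge 3-7 (w=2); MST = {3-7(w=2) 4-6(w=1)}
step 3: add edge 1-8 (w=3); MST = {1-8(w=3) 3-7(w=2) 4-6(w=1)}
step 4: add edge 4-8 (w=3); MST = {1-8(w=3) 3-7(w=2) 4-6(w=1) 4-8(w=3)}
step 5: add edge 5-8 (w=6); MST = {1-8(w=3) 3-7(w=2) 4-6(w=1) 4-8(w=3) 5-8(w=6)}
step 6: add edge 3-8 (w=7); MST = {1-8(w=3) 3-7(w=2) 3-8(w=7) 4-6(w=1) 4-8(w=3) 5-8(w=6)}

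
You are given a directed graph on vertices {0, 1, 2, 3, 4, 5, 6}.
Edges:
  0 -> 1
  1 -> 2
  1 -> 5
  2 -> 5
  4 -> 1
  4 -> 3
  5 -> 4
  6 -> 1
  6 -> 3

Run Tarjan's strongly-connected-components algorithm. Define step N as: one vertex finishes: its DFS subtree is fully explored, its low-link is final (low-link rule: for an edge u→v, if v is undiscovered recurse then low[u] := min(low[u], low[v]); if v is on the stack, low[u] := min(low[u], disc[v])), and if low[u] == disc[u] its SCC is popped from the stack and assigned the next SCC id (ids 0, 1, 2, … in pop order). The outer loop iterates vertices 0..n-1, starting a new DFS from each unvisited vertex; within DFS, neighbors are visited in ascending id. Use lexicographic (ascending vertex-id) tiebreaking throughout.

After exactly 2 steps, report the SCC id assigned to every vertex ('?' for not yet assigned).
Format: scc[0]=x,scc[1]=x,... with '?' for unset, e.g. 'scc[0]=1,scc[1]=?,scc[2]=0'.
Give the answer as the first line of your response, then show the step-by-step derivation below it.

scc[0]=?,scc[1]=?,scc[2]=?,scc[3]=0,scc[4]=?,scc[5]=?,scc[6]=?

step 1: low=(low[0]=0,low[1]=1,low[2]=2,low[3]=5,low[4]=1,low[5]=3,low[6]=?); scc=(scc[0]=?,scc[1]=?,scc[2]=?,scc[3]=0,scc[4]=?,scc[5]=?,scc[6]=?)
step 2: low=(low[0]=0,low[1]=1,low[2]=2,low[3]=5,low[4]=1,low[5]=3,low[6]=?); scc=(scc[0]=?,scc[1]=?,scc[2]=?,scc[3]=0,scc[4]=?,scc[5]=?,scc[6]=?)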